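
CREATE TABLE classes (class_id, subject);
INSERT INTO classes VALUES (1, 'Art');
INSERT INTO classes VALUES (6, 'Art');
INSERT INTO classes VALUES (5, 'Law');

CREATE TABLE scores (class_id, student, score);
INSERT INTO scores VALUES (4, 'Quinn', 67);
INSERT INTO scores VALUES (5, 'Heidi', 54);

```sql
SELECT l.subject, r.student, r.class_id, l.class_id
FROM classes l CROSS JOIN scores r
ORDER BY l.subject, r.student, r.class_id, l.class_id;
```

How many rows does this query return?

6

CROSS JOIN pairs every row of `classes` with every row of `scores`: 3 × 2 = 6 rows.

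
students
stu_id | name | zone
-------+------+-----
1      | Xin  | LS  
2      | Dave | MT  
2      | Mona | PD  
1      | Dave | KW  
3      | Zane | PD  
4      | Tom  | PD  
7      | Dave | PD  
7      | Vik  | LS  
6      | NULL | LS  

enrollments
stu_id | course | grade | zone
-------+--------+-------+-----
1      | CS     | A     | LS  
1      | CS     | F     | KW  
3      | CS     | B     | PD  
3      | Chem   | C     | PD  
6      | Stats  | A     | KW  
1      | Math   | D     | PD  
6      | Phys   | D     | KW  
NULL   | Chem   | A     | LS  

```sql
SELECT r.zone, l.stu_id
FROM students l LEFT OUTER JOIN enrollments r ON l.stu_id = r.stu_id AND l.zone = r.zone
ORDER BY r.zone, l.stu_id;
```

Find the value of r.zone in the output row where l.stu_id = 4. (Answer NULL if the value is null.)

NULL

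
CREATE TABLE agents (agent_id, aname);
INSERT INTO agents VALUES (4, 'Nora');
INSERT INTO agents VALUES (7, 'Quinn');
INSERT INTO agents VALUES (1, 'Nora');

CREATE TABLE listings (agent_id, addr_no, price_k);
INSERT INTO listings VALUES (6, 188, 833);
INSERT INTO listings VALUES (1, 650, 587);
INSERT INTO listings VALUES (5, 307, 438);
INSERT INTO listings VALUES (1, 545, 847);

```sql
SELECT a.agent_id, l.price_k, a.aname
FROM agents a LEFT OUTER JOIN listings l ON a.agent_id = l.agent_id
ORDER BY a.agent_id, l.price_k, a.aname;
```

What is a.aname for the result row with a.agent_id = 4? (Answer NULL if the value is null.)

Nora

LEFT JOIN keeps every row from `agents`; unmatched rows get NULL for `listings`'s columns.
Matching on a.agent_id = l.agent_id.
- agent_id=4: no l row matches, row kept with l columns NULL.
- agent_id=7: no l row matches, row kept with l columns NULL.
- agent_id=1: 2 matching l row(s), so 2 row(s) emitted.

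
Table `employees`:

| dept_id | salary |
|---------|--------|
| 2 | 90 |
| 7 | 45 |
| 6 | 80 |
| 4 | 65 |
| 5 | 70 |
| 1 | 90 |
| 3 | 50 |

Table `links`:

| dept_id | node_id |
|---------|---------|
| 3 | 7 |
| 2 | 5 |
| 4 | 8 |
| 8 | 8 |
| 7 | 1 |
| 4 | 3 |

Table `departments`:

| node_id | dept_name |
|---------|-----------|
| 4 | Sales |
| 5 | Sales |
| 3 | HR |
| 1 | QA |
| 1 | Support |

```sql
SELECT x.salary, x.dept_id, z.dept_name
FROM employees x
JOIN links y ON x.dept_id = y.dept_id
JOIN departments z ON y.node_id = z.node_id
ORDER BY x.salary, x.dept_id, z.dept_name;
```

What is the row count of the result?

Step 1 — x INNER JOIN y on dept_id → 5 row(s).
Then INNER JOIN `departments z` on node_id: keep only rows whose y.node_id appears in z.
Result: 4 row(s).

4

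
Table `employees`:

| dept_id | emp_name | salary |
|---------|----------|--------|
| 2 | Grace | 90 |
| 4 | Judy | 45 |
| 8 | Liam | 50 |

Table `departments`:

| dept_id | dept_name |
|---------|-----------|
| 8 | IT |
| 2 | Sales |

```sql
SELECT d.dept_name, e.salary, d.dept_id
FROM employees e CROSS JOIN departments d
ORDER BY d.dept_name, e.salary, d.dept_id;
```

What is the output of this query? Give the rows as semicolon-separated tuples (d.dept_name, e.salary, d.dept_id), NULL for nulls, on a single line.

(IT, 45, 8); (IT, 50, 8); (IT, 90, 8); (Sales, 45, 2); (Sales, 50, 2); (Sales, 90, 2)

CROSS JOIN pairs every row of `employees` with every row of `departments`: 3 × 2 = 6 rows.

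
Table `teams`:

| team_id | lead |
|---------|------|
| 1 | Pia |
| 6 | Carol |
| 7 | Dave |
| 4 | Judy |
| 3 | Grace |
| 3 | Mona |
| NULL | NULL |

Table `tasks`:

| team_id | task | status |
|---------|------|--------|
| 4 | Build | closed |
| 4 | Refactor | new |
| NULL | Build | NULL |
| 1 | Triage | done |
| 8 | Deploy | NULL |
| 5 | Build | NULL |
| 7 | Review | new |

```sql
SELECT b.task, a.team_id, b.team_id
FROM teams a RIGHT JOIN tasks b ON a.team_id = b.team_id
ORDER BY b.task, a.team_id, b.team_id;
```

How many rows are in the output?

RIGHT JOIN keeps every row from `tasks`; unmatched rows get NULL for `teams`'s columns.
Matching on a.team_id = b.team_id. A NULL in a compared column never satisfies the condition.
Matched pairs: 4; unmatched b rows kept: 3.
Total: 4 matched + 3 padded = 7 rows.

7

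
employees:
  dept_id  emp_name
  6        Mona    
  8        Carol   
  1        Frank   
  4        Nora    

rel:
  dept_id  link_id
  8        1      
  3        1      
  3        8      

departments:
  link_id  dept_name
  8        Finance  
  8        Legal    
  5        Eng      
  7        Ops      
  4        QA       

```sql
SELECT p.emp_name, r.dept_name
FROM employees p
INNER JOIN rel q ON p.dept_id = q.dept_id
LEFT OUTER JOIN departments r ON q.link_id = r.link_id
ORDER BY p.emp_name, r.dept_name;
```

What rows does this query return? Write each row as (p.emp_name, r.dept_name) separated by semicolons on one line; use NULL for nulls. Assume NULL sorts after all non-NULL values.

(Carol, NULL)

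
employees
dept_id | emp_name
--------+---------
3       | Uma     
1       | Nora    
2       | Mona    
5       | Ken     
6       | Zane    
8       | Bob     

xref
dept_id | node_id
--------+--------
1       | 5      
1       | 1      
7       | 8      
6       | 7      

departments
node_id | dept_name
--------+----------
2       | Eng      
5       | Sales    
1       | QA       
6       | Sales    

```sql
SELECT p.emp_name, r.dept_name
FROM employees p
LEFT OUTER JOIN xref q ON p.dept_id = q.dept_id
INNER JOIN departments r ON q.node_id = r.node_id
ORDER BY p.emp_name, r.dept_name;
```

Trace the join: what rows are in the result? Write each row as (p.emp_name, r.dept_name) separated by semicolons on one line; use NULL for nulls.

Evaluate left to right. First `employees p LEFT JOIN xref q` on dept_id: 7 row(s).
Then INNER JOIN `departments r` on node_id: keep only rows whose q.node_id appears in r.

(Nora, QA); (Nora, Sales)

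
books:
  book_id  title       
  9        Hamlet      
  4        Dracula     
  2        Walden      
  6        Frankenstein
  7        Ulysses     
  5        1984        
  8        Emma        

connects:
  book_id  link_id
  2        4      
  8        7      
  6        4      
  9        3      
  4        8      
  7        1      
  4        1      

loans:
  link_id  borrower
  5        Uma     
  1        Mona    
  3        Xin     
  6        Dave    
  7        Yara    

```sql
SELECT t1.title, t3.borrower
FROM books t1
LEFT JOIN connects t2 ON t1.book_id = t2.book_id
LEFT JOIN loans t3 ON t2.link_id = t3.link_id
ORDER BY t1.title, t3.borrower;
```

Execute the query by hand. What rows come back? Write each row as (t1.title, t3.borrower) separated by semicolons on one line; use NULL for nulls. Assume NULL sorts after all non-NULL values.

(1984, NULL); (Dracula, Mona); (Dracula, NULL); (Emma, Yara); (Frankenstein, NULL); (Hamlet, Xin); (Ulysses, Mona); (Walden, NULL)

Joins associate left-to-right: books LEFT JOIN connects on book_id gives 8 intermediate row(s).
Then LEFT JOIN `loans t3` on link_id: each of those 8 rows is kept; rows whose t2.link_id has no match in t3 get NULL for t3's columns.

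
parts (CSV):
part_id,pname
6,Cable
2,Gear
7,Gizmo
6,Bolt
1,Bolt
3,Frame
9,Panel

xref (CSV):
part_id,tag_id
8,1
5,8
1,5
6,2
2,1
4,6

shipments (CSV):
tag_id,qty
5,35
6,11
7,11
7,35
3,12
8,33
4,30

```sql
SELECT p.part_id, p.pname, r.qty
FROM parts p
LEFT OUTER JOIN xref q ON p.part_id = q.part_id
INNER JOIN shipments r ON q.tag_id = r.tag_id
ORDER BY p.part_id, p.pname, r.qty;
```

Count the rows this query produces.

Joins associate left-to-right: parts LEFT JOIN xref on part_id gives 7 intermediate row(s).
Then INNER JOIN `shipments r` on tag_id: keep only rows whose q.tag_id appears in r.
Result: 1 row(s).

1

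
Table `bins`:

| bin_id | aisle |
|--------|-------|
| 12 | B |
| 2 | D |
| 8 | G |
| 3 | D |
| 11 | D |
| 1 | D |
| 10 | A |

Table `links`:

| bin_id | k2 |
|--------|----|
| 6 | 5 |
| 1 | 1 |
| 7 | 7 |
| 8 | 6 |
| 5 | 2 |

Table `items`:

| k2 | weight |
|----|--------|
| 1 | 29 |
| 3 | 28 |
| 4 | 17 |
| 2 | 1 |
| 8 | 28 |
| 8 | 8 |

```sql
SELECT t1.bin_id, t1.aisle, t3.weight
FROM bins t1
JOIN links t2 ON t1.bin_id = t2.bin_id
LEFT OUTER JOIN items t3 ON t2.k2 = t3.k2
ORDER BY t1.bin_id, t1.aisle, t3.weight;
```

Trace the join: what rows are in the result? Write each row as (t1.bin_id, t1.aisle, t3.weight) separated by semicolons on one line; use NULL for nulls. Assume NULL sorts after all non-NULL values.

Evaluate left to right. First `bins t1 INNER JOIN links t2` on bin_id: 2 row(s).
Then LEFT JOIN `items t3` on k2: each of those 2 rows is kept; rows whose t2.k2 has no match in t3 get NULL for t3's columns.

(1, D, 29); (8, G, NULL)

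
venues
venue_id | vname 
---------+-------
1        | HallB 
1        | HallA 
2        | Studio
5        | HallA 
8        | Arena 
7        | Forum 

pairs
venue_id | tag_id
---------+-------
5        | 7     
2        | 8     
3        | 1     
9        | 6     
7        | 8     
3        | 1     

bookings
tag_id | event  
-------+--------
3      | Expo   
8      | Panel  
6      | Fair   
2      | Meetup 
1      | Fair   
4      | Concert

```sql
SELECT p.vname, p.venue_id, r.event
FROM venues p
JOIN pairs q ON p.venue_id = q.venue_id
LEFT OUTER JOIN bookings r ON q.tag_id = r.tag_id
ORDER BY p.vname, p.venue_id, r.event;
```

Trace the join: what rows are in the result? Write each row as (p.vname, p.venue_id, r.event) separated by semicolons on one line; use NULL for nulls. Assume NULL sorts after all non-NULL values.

(Forum, 7, Panel); (HallA, 5, NULL); (Studio, 2, Panel)

Joins associate left-to-right: venues INNER JOIN pairs on venue_id gives 3 intermediate row(s).
Then LEFT JOIN `bookings r` on tag_id: each of those 3 rows is kept; rows whose q.tag_id has no match in r get NULL for r's columns.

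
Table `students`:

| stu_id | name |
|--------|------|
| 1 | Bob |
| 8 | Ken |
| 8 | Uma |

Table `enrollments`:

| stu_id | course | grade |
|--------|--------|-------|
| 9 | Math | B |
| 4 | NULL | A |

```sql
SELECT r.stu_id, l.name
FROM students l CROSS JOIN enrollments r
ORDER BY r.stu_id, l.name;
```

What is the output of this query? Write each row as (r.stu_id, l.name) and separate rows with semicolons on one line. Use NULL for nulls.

(4, Bob); (4, Ken); (4, Uma); (9, Bob); (9, Ken); (9, Uma)

CROSS JOIN pairs every row of `students` with every row of `enrollments`: 3 × 2 = 6 rows.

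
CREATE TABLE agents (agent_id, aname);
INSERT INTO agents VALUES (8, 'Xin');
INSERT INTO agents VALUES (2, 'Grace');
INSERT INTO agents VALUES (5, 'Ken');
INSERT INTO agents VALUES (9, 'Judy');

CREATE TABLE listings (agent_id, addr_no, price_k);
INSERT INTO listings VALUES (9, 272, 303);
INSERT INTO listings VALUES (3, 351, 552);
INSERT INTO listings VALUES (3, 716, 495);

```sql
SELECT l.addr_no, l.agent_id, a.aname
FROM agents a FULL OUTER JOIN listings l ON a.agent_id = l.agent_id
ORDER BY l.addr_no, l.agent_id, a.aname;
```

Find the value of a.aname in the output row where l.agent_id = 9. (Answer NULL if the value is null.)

Judy

FULL OUTER JOIN keeps every row from both sides; unmatched rows get NULL for the other side's columns.
Matching on a.agent_id = l.agent_id.
Matched pairs: 1; unmatched a rows kept: 3; unmatched l rows kept: 2.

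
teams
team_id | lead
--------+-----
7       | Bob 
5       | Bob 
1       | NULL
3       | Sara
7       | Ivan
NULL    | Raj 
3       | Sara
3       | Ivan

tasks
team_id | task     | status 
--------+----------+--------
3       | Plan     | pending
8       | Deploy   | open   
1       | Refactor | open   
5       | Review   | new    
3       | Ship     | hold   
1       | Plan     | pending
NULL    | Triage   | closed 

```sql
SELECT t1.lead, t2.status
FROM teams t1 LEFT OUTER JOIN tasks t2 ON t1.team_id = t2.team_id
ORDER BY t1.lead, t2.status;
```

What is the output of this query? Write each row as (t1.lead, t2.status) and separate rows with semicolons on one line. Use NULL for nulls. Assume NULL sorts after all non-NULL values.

LEFT JOIN keeps every row from `teams`; unmatched rows get NULL for `tasks`'s columns.
Matching on t1.team_id = t2.team_id. A NULL in a compared column never satisfies the condition.
- t1 (team_id=7) has no partner → padded with NULL.
- t1 (team_id=5) pairs with 1 row(s) of t2.
- t1 (team_id=1) pairs with 2 row(s) of t2.
- t1 (team_id=3) pairs with 2 row(s) of t2.
- t1 (team_id=7) has no partner → padded with NULL.
- t1 (team_id=NULL) has no partner → padded with NULL.
- t1 (team_id=3) pairs with 2 row(s) of t2.
- t1 (team_id=3) pairs with 2 row(s) of t2.

(Bob, new); (Bob, NULL); (Ivan, hold); (Ivan, pending); (Ivan, NULL); (Raj, NULL); (Sara, hold); (Sara, hold); (Sara, pending); (Sara, pending); (NULL, open); (NULL, pending)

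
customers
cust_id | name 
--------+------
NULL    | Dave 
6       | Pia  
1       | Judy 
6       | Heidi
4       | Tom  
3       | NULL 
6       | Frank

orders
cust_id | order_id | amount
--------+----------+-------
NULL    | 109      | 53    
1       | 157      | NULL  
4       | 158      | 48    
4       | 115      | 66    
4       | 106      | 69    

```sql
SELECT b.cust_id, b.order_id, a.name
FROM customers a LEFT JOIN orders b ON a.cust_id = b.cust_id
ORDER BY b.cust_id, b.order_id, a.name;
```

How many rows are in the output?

9

LEFT JOIN keeps every row from `customers`; unmatched rows get NULL for `orders`'s columns.
Matching on a.cust_id = b.cust_id. A NULL in a compared column never satisfies the condition.
- cust_id=NULL: no b row matches, row kept with b columns NULL.
- cust_id=6: no b row matches, row kept with b columns NULL.
- cust_id=1: 1 matching b row(s), so 1 row(s) emitted.
- cust_id=6: no b row matches, row kept with b columns NULL.
- cust_id=4: 3 matching b row(s), so 3 row(s) emitted.
- cust_id=3: no b row matches, row kept with b columns NULL.
- cust_id=6: no b row matches, row kept with b columns NULL.
Total: 4 matched + 5 padded = 9 rows.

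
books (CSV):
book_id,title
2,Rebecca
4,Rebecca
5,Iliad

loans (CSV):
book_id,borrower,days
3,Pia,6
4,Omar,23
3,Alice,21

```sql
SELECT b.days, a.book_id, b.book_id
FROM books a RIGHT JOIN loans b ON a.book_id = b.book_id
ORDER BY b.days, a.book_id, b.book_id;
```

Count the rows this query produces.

3

RIGHT JOIN keeps every row from `loans`; unmatched rows get NULL for `books`'s columns.
Matching on a.book_id = b.book_id.
Matched pairs: 1; unmatched b rows kept: 2.
Total: 1 matched + 2 padded = 3 rows.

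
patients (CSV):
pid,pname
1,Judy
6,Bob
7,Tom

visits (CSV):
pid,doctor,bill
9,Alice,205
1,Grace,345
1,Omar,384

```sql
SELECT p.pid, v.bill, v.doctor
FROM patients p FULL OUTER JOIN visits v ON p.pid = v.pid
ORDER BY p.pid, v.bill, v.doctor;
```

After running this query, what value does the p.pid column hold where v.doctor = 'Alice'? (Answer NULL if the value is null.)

NULL

FULL OUTER JOIN keeps every row from both sides; unmatched rows get NULL for the other side's columns.
Matching on p.pid = v.pid.
- pid=1: 2 matching v row(s), so 2 row(s) emitted.
- pid=6: no v row matches, row kept with v columns NULL.
- pid=7: no v row matches, row kept with v columns NULL.
- plus 1 unmatched v row(s), each kept with NULL p columns.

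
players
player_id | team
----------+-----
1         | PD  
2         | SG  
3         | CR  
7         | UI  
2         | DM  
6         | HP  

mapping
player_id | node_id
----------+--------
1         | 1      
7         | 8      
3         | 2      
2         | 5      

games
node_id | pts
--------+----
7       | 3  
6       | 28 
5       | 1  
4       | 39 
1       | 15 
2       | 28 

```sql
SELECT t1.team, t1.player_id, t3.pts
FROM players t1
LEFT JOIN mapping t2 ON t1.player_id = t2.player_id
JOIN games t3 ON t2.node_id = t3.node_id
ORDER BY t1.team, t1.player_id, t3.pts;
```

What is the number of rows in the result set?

4

Step 1 — t1 LEFT JOIN t2 on player_id → 6 row(s).
Then INNER JOIN `games t3` on node_id: keep only rows whose t2.node_id appears in t3.
Result: 4 row(s).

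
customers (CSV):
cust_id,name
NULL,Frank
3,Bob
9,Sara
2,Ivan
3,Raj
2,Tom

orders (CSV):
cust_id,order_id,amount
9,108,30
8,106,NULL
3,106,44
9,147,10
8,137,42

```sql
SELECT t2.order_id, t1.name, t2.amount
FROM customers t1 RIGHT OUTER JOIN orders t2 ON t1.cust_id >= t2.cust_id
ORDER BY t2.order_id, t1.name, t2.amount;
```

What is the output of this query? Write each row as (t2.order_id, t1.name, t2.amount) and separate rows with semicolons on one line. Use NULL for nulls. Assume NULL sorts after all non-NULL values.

RIGHT JOIN keeps every row from `orders`; unmatched rows get NULL for `customers`'s columns.
Matching on t1.cust_id >= t2.cust_id. A NULL in a compared column never satisfies the condition.
- cust_id=NULL: no matching t2 row.
- cust_id=3: 1 matching t2 row(s), so 1 row(s) emitted.
- cust_id=9: 5 matching t2 row(s), so 5 row(s) emitted.
- cust_id=2: no matching t2 row.
- cust_id=3: 1 matching t2 row(s), so 1 row(s) emitted.
- cust_id=2: no matching t2 row.
- every t2 row matched at least one t1 row.
After projecting and ordering:
t2.order_id | t1.name | t2.amount
106 | Bob | 44
106 | Raj | 44
106 | Sara | 44
106 | Sara | NULL
108 | Sara | 30
137 | Sara | 42
147 | Sara | 10

(106, Bob, 44); (106, Raj, 44); (106, Sara, 44); (106, Sara, NULL); (108, Sara, 30); (137, Sara, 42); (147, Sara, 10)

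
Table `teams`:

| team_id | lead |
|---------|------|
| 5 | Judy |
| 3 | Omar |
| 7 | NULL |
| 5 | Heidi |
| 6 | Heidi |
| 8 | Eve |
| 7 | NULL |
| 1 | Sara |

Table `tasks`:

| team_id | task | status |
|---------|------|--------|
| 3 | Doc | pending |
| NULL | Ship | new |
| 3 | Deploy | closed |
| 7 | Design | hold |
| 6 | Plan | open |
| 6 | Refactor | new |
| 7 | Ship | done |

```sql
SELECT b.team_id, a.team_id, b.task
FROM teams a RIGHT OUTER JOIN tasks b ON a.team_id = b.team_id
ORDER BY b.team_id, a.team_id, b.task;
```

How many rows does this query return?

9

RIGHT JOIN keeps every row from `tasks`; unmatched rows get NULL for `teams`'s columns.
Matching on a.team_id = b.team_id. A NULL in a compared column never satisfies the condition.
- a[0] team_id=5 → no match.
- a[1] team_id=3 → 2 match(es) in b → 2 row(s).
- a[2] team_id=7 → 2 match(es) in b → 2 row(s).
- a[3] team_id=5 → no match.
- a[4] team_id=6 → 2 match(es) in b → 2 row(s).
- a[5] team_id=8 → no match.
- a[6] team_id=7 → 2 match(es) in b → 2 row(s).
- a[7] team_id=1 → no match.
- 1 b row(s) had no a match → kept, a columns NULL.
Total: 8 matched + 1 padded = 9 rows.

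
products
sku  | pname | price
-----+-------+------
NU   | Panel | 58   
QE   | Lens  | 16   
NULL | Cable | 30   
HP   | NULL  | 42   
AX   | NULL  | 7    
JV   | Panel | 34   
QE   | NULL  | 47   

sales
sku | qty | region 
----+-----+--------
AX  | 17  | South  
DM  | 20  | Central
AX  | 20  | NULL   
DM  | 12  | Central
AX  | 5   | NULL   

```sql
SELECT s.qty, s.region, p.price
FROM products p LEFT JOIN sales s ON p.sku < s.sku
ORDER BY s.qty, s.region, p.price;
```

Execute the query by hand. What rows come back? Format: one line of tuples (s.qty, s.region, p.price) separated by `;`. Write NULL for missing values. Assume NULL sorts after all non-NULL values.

(12, Central, 7); (20, Central, 7); (NULL, NULL, 16); (NULL, NULL, 30); (NULL, NULL, 34); (NULL, NULL, 42); (NULL, NULL, 47); (NULL, NULL, 58)

LEFT JOIN keeps every row from `products`; unmatched rows get NULL for `sales`'s columns.
Matching on p.sku < s.sku. A NULL in a compared column never satisfies the condition.
Matched pairs: 2; unmatched p rows kept: 6.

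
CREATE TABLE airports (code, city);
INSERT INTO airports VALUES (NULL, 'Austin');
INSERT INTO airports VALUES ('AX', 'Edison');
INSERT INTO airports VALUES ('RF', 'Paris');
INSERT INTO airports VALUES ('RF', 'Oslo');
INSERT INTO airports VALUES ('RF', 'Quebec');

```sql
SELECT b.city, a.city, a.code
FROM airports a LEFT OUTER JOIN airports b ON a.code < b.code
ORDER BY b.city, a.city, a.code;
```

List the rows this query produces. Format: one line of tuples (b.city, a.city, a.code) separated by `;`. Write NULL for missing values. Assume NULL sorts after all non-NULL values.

(Oslo, Edison, AX); (Paris, Edison, AX); (Quebec, Edison, AX); (NULL, Austin, NULL); (NULL, Oslo, RF); (NULL, Paris, RF); (NULL, Quebec, RF)

LEFT JOIN keeps every row from `airports a`; unmatched rows get NULL for `airports b`'s columns.
Matching on a.code < b.code. A NULL in a compared column never satisfies the condition.
Matched pairs: 3; unmatched a rows kept: 4.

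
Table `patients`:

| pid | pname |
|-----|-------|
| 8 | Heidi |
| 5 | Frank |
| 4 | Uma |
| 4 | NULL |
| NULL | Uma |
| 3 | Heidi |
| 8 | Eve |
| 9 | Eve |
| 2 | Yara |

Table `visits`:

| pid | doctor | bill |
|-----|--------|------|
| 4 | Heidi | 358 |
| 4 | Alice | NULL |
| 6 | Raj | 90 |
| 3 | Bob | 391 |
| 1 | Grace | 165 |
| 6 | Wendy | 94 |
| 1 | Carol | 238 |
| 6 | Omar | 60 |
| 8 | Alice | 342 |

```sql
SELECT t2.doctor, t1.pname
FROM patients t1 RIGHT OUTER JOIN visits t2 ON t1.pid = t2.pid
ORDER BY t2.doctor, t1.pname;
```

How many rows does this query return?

RIGHT JOIN keeps every row from `visits`; unmatched rows get NULL for `patients`'s columns.
Matching on t1.pid = t2.pid. A NULL in a compared column never satisfies the condition.
- t1 row (pid=8): matches 1 t2 row(s) → 1 output row(s).
- t1 row (pid=5): no match.
- t1 row (pid=4): matches 2 t2 row(s) → 2 output row(s).
- t1 row (pid=4): matches 2 t2 row(s) → 2 output row(s).
- t1 row (pid=NULL): no match.
- t1 row (pid=3): matches 1 t2 row(s) → 1 output row(s).
- t1 row (pid=8): matches 1 t2 row(s) → 1 output row(s).
- t1 row (pid=9): no match.
- t1 row (pid=2): no match.
- 5 t2 row(s) had no t1 match → kept, t1 columns NULL.
Total: 7 matched + 5 padded = 12 rows.

12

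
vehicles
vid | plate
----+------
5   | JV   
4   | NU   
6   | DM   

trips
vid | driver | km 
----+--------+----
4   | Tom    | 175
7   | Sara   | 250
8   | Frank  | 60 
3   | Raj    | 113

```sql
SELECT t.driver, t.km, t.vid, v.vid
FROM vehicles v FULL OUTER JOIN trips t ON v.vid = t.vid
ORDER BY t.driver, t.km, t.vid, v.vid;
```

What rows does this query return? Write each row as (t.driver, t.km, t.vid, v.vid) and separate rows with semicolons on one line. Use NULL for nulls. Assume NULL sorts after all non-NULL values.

(Frank, 60, 8, NULL); (Raj, 113, 3, NULL); (Sara, 250, 7, NULL); (Tom, 175, 4, 4); (NULL, NULL, NULL, 5); (NULL, NULL, NULL, 6)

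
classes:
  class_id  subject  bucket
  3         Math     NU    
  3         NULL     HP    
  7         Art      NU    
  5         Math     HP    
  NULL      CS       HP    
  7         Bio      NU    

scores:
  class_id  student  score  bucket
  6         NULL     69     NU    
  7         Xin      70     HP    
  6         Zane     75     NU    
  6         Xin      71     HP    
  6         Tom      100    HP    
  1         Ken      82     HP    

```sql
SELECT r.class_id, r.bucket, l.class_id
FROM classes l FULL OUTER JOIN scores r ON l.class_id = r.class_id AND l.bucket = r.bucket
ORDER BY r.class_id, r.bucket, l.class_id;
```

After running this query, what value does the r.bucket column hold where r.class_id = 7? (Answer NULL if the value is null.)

FULL OUTER JOIN keeps every row from both sides; unmatched rows get NULL for the other side's columns.
Matching on l.class_id = r.class_id AND l.bucket = r.bucket. A NULL in a compared column never satisfies the condition.
- l[0] class_id=3, bucket=NU → no match; kept with NULLs on the r side.
- l[1] class_id=3, bucket=HP → no match; kept with NULLs on the r side.
- l[2] class_id=7, bucket=NU → no match; kept with NULLs on the r side.
- l[3] class_id=5, bucket=HP → no match; kept with NULLs on the r side.
- l[4] class_id=NULL, bucket=HP → no match; kept with NULLs on the r side.
- l[5] class_id=7, bucket=NU → no match; kept with NULLs on the r side.
- 6 r row(s) had no l match → kept, l columns NULL.

HP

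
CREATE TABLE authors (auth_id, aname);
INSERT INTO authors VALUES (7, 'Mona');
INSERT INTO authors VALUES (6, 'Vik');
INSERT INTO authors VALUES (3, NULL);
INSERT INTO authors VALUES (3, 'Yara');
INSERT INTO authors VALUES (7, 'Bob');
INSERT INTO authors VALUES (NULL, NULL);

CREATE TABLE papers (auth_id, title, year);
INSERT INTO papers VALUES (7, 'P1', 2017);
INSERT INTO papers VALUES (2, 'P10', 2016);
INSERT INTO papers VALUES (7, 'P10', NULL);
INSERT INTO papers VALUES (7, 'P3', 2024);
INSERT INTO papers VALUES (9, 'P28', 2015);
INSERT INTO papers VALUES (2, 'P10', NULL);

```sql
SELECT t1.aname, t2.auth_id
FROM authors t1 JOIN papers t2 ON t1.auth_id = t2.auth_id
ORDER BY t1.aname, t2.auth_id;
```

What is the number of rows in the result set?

6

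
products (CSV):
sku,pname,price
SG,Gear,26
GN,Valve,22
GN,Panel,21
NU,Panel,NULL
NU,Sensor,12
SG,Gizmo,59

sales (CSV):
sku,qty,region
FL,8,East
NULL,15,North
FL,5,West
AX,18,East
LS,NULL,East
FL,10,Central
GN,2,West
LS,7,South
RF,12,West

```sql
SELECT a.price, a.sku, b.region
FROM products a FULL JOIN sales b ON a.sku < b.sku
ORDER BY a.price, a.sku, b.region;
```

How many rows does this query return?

16

FULL OUTER JOIN keeps every row from both sides; unmatched rows get NULL for the other side's columns.
Matching on a.sku < b.sku. A NULL in a compared column never satisfies the condition.
- a[0] sku=SG → no match; kept with NULLs on the b side.
- a[1] sku=GN → 3 match(es) in b → 3 row(s).
- a[2] sku=GN → 3 match(es) in b → 3 row(s).
- a[3] sku=NU → 1 match(es) in b → 1 row(s).
- a[4] sku=NU → 1 match(es) in b → 1 row(s).
- a[5] sku=SG → no match; kept with NULLs on the b side.
- 6 row(s) from b found no a partner → padded with NULL.
Total: 8 matched + 8 padded = 16 rows.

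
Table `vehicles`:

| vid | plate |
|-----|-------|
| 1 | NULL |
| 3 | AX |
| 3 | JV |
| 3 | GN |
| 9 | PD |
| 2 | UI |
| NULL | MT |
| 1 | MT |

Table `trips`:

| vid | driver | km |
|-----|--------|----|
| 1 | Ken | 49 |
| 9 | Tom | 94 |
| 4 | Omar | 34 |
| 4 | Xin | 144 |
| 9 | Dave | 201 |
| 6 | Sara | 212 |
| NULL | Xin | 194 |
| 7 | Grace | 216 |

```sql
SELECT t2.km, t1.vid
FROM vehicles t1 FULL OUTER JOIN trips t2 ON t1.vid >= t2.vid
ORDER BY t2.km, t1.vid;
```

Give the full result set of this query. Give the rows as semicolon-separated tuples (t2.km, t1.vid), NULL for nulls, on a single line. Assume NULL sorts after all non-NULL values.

(34, 9); (49, 1); (49, 1); (49, 2); (49, 3); (49, 3); (49, 3); (49, 9); (94, 9); (144, 9); (194, NULL); (201, 9); (212, 9); (216, 9); (NULL, NULL)

FULL OUTER JOIN keeps every row from both sides; unmatched rows get NULL for the other side's columns.
Matching on t1.vid >= t2.vid. A NULL in a compared column never satisfies the condition.
- vid=1: 1 matching t2 row(s), so 1 row(s) emitted.
- vid=3: 1 matching t2 row(s), so 1 row(s) emitted.
- vid=3: 1 matching t2 row(s), so 1 row(s) emitted.
- vid=3: 1 matching t2 row(s), so 1 row(s) emitted.
- vid=9: 7 matching t2 row(s), so 7 row(s) emitted.
- vid=2: 1 matching t2 row(s), so 1 row(s) emitted.
- vid=NULL: no t2 row matches, row kept with t2 columns NULL.
- vid=1: 1 matching t2 row(s), so 1 row(s) emitted.
- plus 1 unmatched t2 row(s), each kept with NULL t1 columns.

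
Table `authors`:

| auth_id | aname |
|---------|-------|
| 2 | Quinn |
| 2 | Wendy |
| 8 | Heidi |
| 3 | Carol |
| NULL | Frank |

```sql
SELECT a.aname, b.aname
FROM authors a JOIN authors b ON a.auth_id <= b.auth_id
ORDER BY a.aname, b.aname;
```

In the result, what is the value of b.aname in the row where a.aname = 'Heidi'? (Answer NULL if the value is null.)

INNER JOIN keeps only pairs where the ON condition holds.
Matching on a.auth_id <= b.auth_id. A NULL in a compared column never satisfies the condition.
Matched pairs: 11.

Heidi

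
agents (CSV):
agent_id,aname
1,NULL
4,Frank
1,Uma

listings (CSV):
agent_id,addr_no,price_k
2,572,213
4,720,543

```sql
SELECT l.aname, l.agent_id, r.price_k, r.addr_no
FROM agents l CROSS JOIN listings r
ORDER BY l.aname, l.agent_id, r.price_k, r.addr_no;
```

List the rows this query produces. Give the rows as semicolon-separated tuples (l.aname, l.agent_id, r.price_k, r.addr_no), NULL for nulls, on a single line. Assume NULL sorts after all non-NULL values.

(Frank, 4, 213, 572); (Frank, 4, 543, 720); (Uma, 1, 213, 572); (Uma, 1, 543, 720); (NULL, 1, 213, 572); (NULL, 1, 543, 720)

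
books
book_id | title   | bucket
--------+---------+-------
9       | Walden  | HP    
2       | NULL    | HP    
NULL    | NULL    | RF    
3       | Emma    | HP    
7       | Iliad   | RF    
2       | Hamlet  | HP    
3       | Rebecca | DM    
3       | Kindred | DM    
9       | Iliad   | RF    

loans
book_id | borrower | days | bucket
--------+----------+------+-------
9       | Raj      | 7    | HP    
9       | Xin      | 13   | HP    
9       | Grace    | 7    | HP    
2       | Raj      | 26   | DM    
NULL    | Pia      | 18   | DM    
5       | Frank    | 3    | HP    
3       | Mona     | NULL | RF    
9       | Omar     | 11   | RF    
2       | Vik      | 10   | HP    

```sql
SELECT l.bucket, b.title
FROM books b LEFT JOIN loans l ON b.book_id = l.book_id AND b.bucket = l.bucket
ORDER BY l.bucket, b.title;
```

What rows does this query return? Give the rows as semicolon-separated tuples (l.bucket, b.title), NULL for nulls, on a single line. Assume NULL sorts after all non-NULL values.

(HP, Hamlet); (HP, Walden); (HP, Walden); (HP, Walden); (HP, NULL); (RF, Iliad); (NULL, Emma); (NULL, Iliad); (NULL, Kindred); (NULL, Rebecca); (NULL, NULL)

LEFT JOIN keeps every row from `books`; unmatched rows get NULL for `loans`'s columns.
Matching on b.book_id = l.book_id AND b.bucket = l.bucket. A NULL in a compared column never satisfies the condition.
Matched pairs: 6; unmatched b rows kept: 5.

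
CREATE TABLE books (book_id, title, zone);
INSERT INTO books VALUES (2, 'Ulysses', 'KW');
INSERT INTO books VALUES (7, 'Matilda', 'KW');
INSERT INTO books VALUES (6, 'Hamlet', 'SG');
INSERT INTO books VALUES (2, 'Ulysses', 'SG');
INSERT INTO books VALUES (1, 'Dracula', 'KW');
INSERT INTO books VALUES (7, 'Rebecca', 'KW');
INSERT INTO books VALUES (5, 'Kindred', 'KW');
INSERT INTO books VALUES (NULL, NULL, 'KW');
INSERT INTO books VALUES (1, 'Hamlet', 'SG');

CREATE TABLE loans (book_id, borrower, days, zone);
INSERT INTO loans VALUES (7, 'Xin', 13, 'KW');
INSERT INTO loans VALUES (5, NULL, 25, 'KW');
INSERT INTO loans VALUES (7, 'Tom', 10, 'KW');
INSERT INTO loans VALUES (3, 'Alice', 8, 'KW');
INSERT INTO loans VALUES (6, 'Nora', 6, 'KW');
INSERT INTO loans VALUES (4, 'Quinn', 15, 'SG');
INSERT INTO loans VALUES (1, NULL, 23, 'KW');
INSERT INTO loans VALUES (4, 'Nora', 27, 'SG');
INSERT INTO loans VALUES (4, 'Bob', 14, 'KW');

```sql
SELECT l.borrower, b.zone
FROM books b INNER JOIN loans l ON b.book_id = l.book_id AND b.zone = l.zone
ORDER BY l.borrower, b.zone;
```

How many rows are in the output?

INNER JOIN keeps only pairs where the ON condition holds.
Matching on b.book_id = l.book_id AND b.zone = l.zone. A NULL in a compared column never satisfies the condition.
- b row (book_id=2, zone=KW): no match → dropped.
- b row (book_id=7, zone=KW): matches 2 l row(s) → 2 output row(s).
- b row (book_id=6, zone=SG): no match → dropped.
- b row (book_id=2, zone=SG): no match → dropped.
- b row (book_id=1, zone=KW): matches 1 l row(s) → 1 output row(s).
- b row (book_id=7, zone=KW): matches 2 l row(s) → 2 output row(s).
- b row (book_id=5, zone=KW): matches 1 l row(s) → 1 output row(s).
- b row (book_id=NULL, zone=KW): no match → dropped.
- b row (book_id=1, zone=SG): no match → dropped.
Total: 6 rows.

6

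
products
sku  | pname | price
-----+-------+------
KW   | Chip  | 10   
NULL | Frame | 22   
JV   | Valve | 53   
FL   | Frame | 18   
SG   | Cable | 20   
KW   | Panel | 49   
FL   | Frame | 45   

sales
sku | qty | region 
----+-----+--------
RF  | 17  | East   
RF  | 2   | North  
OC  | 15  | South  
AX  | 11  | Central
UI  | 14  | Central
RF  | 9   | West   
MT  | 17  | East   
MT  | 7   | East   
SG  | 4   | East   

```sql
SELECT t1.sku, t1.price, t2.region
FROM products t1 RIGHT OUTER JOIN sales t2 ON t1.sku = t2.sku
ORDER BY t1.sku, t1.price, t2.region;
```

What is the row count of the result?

9

RIGHT JOIN keeps every row from `sales`; unmatched rows get NULL for `products`'s columns.
Matching on t1.sku = t2.sku. A NULL in a compared column never satisfies the condition.
- sku=KW: no matching t2 row.
- sku=NULL: no matching t2 row.
- sku=JV: no matching t2 row.
- sku=FL: no matching t2 row.
- sku=SG: 1 matching t2 row(s), so 1 row(s) emitted.
- sku=KW: no matching t2 row.
- sku=FL: no matching t2 row.
- plus 8 unmatched t2 row(s), each kept with NULL t1 columns.
Total: 1 matched + 8 padded = 9 rows.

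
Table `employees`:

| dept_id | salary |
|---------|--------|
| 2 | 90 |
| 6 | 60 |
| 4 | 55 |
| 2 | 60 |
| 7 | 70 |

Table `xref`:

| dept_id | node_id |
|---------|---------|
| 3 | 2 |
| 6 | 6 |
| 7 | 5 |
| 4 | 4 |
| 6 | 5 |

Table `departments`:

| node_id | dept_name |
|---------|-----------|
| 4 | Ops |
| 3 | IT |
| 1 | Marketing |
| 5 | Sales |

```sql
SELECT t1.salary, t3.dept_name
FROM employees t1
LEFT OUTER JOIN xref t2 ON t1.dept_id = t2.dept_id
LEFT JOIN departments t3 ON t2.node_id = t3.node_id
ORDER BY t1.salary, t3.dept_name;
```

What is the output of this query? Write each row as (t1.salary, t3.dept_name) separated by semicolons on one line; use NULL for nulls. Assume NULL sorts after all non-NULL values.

Step 1 — t1 LEFT JOIN t2 on dept_id → 6 row(s).
Then LEFT JOIN `departments t3` on node_id: each of those 6 rows is kept; rows whose t2.node_id has no match in t3 get NULL for t3's columns.

(55, Ops); (60, Sales); (60, NULL); (60, NULL); (70, Sales); (90, NULL)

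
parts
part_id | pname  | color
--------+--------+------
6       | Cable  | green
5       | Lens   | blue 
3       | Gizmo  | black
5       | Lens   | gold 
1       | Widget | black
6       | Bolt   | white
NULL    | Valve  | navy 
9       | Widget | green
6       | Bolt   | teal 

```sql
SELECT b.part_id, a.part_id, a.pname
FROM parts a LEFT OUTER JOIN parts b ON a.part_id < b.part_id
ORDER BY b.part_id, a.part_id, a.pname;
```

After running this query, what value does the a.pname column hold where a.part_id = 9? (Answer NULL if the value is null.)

Widget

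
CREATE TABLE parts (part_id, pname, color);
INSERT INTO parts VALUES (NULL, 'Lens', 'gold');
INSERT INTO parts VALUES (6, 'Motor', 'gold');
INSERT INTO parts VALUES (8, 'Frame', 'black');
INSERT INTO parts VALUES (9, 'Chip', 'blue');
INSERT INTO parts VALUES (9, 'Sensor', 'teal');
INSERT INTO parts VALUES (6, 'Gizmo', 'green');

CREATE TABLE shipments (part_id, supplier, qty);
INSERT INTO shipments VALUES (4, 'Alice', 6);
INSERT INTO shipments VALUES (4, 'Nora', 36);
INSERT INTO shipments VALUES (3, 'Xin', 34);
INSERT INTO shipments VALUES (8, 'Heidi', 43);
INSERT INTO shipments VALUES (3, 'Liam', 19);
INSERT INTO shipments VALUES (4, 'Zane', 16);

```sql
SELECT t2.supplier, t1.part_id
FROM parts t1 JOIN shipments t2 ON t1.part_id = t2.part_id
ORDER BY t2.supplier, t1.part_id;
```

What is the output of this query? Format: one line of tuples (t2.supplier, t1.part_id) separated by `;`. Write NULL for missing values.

INNER JOIN keeps only pairs where the ON condition holds.
Matching on t1.part_id = t2.part_id. A NULL in a compared column never satisfies the condition.
Matched pairs: 1.

(Heidi, 8)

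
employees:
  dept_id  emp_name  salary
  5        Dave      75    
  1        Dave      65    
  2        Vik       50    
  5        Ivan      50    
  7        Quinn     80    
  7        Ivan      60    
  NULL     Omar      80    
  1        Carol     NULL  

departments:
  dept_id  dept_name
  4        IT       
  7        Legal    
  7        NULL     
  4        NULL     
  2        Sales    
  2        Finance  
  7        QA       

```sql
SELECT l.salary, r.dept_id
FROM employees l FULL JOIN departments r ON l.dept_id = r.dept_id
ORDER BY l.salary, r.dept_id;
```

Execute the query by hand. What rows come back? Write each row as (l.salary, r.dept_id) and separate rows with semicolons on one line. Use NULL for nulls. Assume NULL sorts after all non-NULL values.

(50, 2); (50, 2); (50, NULL); (60, 7); (60, 7); (60, 7); (65, NULL); (75, NULL); (80, 7); (80, 7); (80, 7); (80, NULL); (NULL, 4); (NULL, 4); (NULL, NULL)

FULL OUTER JOIN keeps every row from both sides; unmatched rows get NULL for the other side's columns.
Matching on l.dept_id = r.dept_id. A NULL in a compared column never satisfies the condition.
Matched pairs: 8; unmatched l rows kept: 5; unmatched r rows kept: 2.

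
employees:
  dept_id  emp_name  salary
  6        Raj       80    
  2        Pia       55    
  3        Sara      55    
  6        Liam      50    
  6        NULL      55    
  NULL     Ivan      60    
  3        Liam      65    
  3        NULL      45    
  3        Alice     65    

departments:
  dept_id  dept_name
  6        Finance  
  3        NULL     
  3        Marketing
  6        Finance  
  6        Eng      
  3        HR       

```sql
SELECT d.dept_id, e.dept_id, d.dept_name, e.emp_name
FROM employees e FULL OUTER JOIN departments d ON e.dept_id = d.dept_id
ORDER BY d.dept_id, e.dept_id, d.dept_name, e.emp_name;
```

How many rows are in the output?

FULL OUTER JOIN keeps every row from both sides; unmatched rows get NULL for the other side's columns.
Matching on e.dept_id = d.dept_id. A NULL in a compared column never satisfies the condition.
- e row (dept_id=6): matches 3 d row(s) → 3 output row(s).
- e row (dept_id=2): no match → kept, d columns NULL.
- e row (dept_id=3): matches 3 d row(s) → 3 output row(s).
- e row (dept_id=6): matches 3 d row(s) → 3 output row(s).
- e row (dept_id=6): matches 3 d row(s) → 3 output row(s).
- e row (dept_id=NULL): no match → kept, d columns NULL.
- e row (dept_id=3): matches 3 d row(s) → 3 output row(s).
- e row (dept_id=3): matches 3 d row(s) → 3 output row(s).
- e row (dept_id=3): matches 3 d row(s) → 3 output row(s).
Total: 21 matched + 2 padded = 23 rows.

23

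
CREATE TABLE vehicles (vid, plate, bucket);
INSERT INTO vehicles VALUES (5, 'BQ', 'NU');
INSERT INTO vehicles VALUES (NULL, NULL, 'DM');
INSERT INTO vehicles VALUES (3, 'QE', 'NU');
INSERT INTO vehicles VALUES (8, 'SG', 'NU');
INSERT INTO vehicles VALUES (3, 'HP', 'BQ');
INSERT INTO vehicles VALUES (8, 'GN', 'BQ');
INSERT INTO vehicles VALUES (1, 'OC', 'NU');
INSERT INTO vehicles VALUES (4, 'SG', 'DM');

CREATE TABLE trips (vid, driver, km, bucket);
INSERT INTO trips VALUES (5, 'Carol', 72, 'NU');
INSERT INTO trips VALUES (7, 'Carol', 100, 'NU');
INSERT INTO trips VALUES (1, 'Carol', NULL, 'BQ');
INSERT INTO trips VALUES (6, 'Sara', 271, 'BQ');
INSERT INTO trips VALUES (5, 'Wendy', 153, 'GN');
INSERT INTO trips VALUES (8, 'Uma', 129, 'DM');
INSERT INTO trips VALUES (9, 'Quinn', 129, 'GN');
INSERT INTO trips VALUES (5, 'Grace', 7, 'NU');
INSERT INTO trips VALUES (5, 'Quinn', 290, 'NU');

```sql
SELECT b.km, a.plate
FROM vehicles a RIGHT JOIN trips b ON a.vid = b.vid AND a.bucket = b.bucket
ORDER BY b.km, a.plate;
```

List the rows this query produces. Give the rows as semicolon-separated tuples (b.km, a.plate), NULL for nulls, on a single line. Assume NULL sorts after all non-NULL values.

(7, BQ); (72, BQ); (100, NULL); (129, NULL); (129, NULL); (153, NULL); (271, NULL); (290, BQ); (NULL, NULL)

RIGHT JOIN keeps every row from `trips`; unmatched rows get NULL for `vehicles`'s columns.
Matching on a.vid = b.vid AND a.bucket = b.bucket. A NULL in a compared column never satisfies the condition.
Matched pairs: 3; unmatched b rows kept: 6.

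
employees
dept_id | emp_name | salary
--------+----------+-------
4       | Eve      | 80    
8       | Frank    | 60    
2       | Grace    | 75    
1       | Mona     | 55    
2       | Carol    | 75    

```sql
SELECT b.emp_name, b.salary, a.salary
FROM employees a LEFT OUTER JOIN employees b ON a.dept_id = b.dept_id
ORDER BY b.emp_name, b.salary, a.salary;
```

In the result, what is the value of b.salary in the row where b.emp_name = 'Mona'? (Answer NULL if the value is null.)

55

LEFT JOIN keeps every row from `employees a`; unmatched rows get NULL for `employees b`'s columns.
Matching on a.dept_id = b.dept_id.
Matched pairs: 7; unmatched a rows kept: 0.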